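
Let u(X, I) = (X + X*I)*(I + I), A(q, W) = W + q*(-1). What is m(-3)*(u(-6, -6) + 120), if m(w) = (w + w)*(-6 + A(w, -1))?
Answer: -5760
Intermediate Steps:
A(q, W) = W - q
u(X, I) = 2*I*(X + I*X) (u(X, I) = (X + I*X)*(2*I) = 2*I*(X + I*X))
m(w) = 2*w*(-7 - w) (m(w) = (w + w)*(-6 + (-1 - w)) = (2*w)*(-7 - w) = 2*w*(-7 - w))
m(-3)*(u(-6, -6) + 120) = (-2*(-3)*(7 - 3))*(2*(-6)*(-6)*(1 - 6) + 120) = (-2*(-3)*4)*(2*(-6)*(-6)*(-5) + 120) = 24*(-360 + 120) = 24*(-240) = -5760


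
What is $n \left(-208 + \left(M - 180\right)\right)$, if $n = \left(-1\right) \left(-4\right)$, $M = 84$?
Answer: $-1216$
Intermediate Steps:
$n = 4$
$n \left(-208 + \left(M - 180\right)\right) = 4 \left(-208 + \left(84 - 180\right)\right) = 4 \left(-208 - 96\right) = 4 \left(-304\right) = -1216$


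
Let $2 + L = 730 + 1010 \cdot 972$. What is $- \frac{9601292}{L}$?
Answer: $- \frac{2400323}{245612} \approx -9.7728$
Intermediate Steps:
$L = 982448$ ($L = -2 + \left(730 + 1010 \cdot 972\right) = -2 + \left(730 + 981720\right) = -2 + 982450 = 982448$)
$- \frac{9601292}{L} = - \frac{9601292}{982448} = \left(-9601292\right) \frac{1}{982448} = - \frac{2400323}{245612}$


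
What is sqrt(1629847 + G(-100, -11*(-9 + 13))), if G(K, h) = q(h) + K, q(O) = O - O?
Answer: 3*sqrt(181083) ≈ 1276.6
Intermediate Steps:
q(O) = 0
G(K, h) = K (G(K, h) = 0 + K = K)
sqrt(1629847 + G(-100, -11*(-9 + 13))) = sqrt(1629847 - 100) = sqrt(1629747) = 3*sqrt(181083)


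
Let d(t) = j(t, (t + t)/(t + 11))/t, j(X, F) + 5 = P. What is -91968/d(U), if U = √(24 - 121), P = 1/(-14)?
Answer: 1287552*I*√97/71 ≈ 1.786e+5*I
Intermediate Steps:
P = -1/14 ≈ -0.071429
j(X, F) = -71/14 (j(X, F) = -5 - 1/14 = -71/14)
U = I*√97 (U = √(-97) = I*√97 ≈ 9.8489*I)
d(t) = -71/(14*t)
-91968/d(U) = -91968*(-14*I*√97/71) = -(-1287552)*I*√97/71 = 1287552*I*√97/71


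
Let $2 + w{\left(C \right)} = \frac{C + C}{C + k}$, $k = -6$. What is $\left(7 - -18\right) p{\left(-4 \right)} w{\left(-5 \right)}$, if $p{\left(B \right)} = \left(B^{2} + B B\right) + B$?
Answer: $- \frac{8400}{11} \approx -763.64$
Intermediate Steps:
$p{\left(B \right)} = B + 2 B^{2}$ ($p{\left(B \right)} = \left(B^{2} + B^{2}\right) + B = 2 B^{2} + B = B + 2 B^{2}$)
$w{\left(C \right)} = -2 + \frac{2 C}{-6 + C}$ ($w{\left(C \right)} = -2 + \frac{C + C}{C - 6} = -2 + \frac{2 C}{-6 + C}$)
$\left(7 - -18\right) p{\left(-4 \right)} w{\left(-5 \right)} = \left(7 - -18\right) \left(- 4 \left(1 + 2 \left(-4\right)\right)\right) \frac{12}{-6 - 5} = \left(7 + 18\right) \left(- 4 \left(1 - 8\right)\right) \frac{12}{-11} = 25 \left(\left(-4\right) \left(-7\right)\right) 12 \left(- \frac{1}{11}\right) = 25 \cdot 28 \left(- \frac{12}{11}\right) = 700 \left(- \frac{12}{11}\right) = - \frac{8400}{11}$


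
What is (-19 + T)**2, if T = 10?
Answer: 81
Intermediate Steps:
(-19 + T)**2 = (-19 + 10)**2 = (-9)**2 = 81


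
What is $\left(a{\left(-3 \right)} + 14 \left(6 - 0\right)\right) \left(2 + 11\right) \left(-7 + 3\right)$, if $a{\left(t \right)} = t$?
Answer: $-4212$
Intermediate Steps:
$\left(a{\left(-3 \right)} + 14 \left(6 - 0\right)\right) \left(2 + 11\right) \left(-7 + 3\right) = \left(-3 + 14 \left(6 - 0\right)\right) \left(2 + 11\right) \left(-7 + 3\right) = \left(-3 + 14 \left(6 + 0\right)\right) 13 \left(-4\right) = \left(-3 + 14 \cdot 6\right) \left(-52\right) = \left(-3 + 84\right) \left(-52\right) = 81 \left(-52\right) = -4212$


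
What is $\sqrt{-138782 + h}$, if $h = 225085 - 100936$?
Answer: $i \sqrt{14633} \approx 120.97 i$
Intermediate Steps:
$h = 124149$ ($h = 225085 - 100936 = 124149$)
$\sqrt{-138782 + h} = \sqrt{-138782 + 124149} = \sqrt{-14633} = i \sqrt{14633}$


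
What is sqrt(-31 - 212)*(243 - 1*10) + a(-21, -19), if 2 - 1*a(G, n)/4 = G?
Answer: 92 + 2097*I*sqrt(3) ≈ 92.0 + 3632.1*I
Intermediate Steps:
a(G, n) = 8 - 4*G
sqrt(-31 - 212)*(243 - 1*10) + a(-21, -19) = sqrt(-31 - 212)*(243 - 1*10) + (8 - 4*(-21)) = sqrt(-243)*(243 - 10) + (8 + 84) = (9*I*sqrt(3))*233 + 92 = 2097*I*sqrt(3) + 92 = 92 + 2097*I*sqrt(3)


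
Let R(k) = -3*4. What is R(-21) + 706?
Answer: 694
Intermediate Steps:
R(k) = -12
R(-21) + 706 = -12 + 706 = 694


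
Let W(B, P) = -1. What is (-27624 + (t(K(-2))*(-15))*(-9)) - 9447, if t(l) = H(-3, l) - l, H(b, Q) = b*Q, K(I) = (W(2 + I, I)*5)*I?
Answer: -42471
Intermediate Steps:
K(I) = -5*I (K(I) = (-1*5)*I = -5*I)
H(b, Q) = Q*b
t(l) = -4*l (t(l) = l*(-3) - l = -3*l - l = -4*l)
(-27624 + (t(K(-2))*(-15))*(-9)) - 9447 = (-27624 + (-(-20)*(-2)*(-15))*(-9)) - 9447 = (-27624 + (-4*10*(-15))*(-9)) - 9447 = (-27624 - 40*(-15)*(-9)) - 9447 = (-27624 + 600*(-9)) - 9447 = (-27624 - 5400) - 9447 = -33024 - 9447 = -42471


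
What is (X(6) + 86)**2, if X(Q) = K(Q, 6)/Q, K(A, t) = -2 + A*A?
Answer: 75625/9 ≈ 8402.8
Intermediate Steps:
K(A, t) = -2 + A**2
X(Q) = (-2 + Q**2)/Q
(X(6) + 86)**2 = ((6 - 2/6) + 86)**2 = ((6 - 2*1/6) + 86)**2 = ((6 - 1/3) + 86)**2 = (17/3 + 86)**2 = (275/3)**2 = 75625/9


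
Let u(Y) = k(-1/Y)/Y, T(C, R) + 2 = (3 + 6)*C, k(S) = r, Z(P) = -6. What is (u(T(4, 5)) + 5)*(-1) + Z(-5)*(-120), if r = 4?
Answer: 12153/17 ≈ 714.88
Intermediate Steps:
k(S) = 4
T(C, R) = -2 + 9*C (T(C, R) = -2 + (3 + 6)*C = -2 + 9*C)
u(Y) = 4/Y
(u(T(4, 5)) + 5)*(-1) + Z(-5)*(-120) = (4/(-2 + 9*4) + 5)*(-1) - 6*(-120) = (4/(-2 + 36) + 5)*(-1) + 720 = (4/34 + 5)*(-1) + 720 = (4*(1/34) + 5)*(-1) + 720 = (2/17 + 5)*(-1) + 720 = (87/17)*(-1) + 720 = -87/17 + 720 = 12153/17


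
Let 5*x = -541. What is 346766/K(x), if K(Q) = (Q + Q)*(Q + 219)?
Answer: -4334575/299714 ≈ -14.462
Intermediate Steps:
x = -541/5 (x = (⅕)*(-541) = -541/5 ≈ -108.20)
K(Q) = 2*Q*(219 + Q) (K(Q) = (2*Q)*(219 + Q) = 2*Q*(219 + Q))
346766/K(x) = 346766/((2*(-541/5)*(219 - 541/5))) = 346766/((2*(-541/5)*(554/5))) = 346766/(-599428/25) = 346766*(-25/599428) = -4334575/299714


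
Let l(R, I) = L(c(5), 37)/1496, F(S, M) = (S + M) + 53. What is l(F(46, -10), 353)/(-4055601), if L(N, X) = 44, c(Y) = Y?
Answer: -1/137890434 ≈ -7.2521e-9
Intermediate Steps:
F(S, M) = 53 + M + S (F(S, M) = (M + S) + 53 = 53 + M + S)
l(R, I) = 1/34 (l(R, I) = 44/1496 = 44*(1/1496) = 1/34)
l(F(46, -10), 353)/(-4055601) = (1/34)/(-4055601) = (1/34)*(-1/4055601) = -1/137890434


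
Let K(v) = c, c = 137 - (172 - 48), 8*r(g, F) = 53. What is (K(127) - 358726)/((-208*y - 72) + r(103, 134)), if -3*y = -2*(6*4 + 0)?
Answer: 956568/9049 ≈ 105.71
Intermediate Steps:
r(g, F) = 53/8 (r(g, F) = (⅛)*53 = 53/8)
y = 16 (y = -(-2)*(6*4 + 0)/3 = -(-2)*(24 + 0)/3 = -(-2)*24/3 = -⅓*(-48) = 16)
c = 13 (c = 137 - 1*124 = 137 - 124 = 13)
K(v) = 13
(K(127) - 358726)/((-208*y - 72) + r(103, 134)) = (13 - 358726)/((-208*16 - 72) + 53/8) = -358713/((-3328 - 72) + 53/8) = -358713/(-3400 + 53/8) = -358713/(-27147/8) = -358713*(-8/27147) = 956568/9049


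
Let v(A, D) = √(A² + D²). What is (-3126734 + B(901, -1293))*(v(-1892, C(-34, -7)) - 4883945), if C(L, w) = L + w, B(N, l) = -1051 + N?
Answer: 15271529477380 - 3126884*√3581345 ≈ 1.5266e+13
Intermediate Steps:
(-3126734 + B(901, -1293))*(v(-1892, C(-34, -7)) - 4883945) = (-3126734 + (-1051 + 901))*(√((-1892)² + (-34 - 7)²) - 4883945) = (-3126734 - 150)*(√(3579664 + (-41)²) - 4883945) = -3126884*(√(3579664 + 1681) - 4883945) = -3126884*(√3581345 - 4883945) = -3126884*(-4883945 + √3581345) = 15271529477380 - 3126884*√3581345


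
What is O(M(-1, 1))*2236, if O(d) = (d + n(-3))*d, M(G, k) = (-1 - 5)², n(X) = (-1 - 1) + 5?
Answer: 3139344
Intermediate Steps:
n(X) = 3 (n(X) = -2 + 5 = 3)
M(G, k) = 36 (M(G, k) = (-6)² = 36)
O(d) = d*(3 + d) (O(d) = (d + 3)*d = (3 + d)*d = d*(3 + d))
O(M(-1, 1))*2236 = (36*(3 + 36))*2236 = (36*39)*2236 = 1404*2236 = 3139344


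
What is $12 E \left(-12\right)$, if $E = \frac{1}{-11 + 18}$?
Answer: $- \frac{144}{7} \approx -20.571$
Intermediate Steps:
$E = \frac{1}{7} \approx 0.14286$
$12 E \left(-12\right) = 12 \cdot \frac{1}{7} \left(-12\right) = \frac{12}{7} \left(-12\right) = - \frac{144}{7}$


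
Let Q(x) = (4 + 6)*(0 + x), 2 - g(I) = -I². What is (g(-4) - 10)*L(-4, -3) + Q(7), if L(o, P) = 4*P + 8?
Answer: 38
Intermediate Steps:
g(I) = 2 + I² (g(I) = 2 - (-1)*I² = 2 + I²)
Q(x) = 10*x
L(o, P) = 8 + 4*P
(g(-4) - 10)*L(-4, -3) + Q(7) = ((2 + (-4)²) - 10)*(8 + 4*(-3)) + 10*7 = ((2 + 16) - 10)*(8 - 12) + 70 = (18 - 10)*(-4) + 70 = 8*(-4) + 70 = -32 + 70 = 38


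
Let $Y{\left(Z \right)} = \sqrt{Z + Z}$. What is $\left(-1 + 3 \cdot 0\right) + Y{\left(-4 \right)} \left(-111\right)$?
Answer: $-1 - 222 i \sqrt{2} \approx -1.0 - 313.96 i$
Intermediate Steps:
$Y{\left(Z \right)} = \sqrt{2} \sqrt{Z}$ ($Y{\left(Z \right)} = \sqrt{2 Z} = \sqrt{2} \sqrt{Z}$)
$\left(-1 + 3 \cdot 0\right) + Y{\left(-4 \right)} \left(-111\right) = \left(-1 + 3 \cdot 0\right) + \sqrt{2} \sqrt{-4} \left(-111\right) = \left(-1 + 0\right) + \sqrt{2} \cdot 2 i \left(-111\right) = -1 + 2 i \sqrt{2} \left(-111\right) = -1 - 222 i \sqrt{2}$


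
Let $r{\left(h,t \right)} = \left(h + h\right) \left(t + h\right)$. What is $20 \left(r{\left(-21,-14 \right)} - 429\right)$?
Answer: $20820$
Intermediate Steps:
$r{\left(h,t \right)} = 2 h \left(h + t\right)$
$20 \left(r{\left(-21,-14 \right)} - 429\right) = 20 \left(2 \left(-21\right) \left(-21 - 14\right) - 429\right) = 20 \left(2 \left(-21\right) \left(-35\right) - 429\right) = 20 \left(1470 - 429\right) = 20 \cdot 1041 = 20820$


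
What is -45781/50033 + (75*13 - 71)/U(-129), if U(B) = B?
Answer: -51135581/6454257 ≈ -7.9228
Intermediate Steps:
-45781/50033 + (75*13 - 71)/U(-129) = -45781/50033 + (75*13 - 71)/(-129) = -45781*1/50033 + (975 - 71)*(-1/129) = -45781/50033 + 904*(-1/129) = -45781/50033 - 904/129 = -51135581/6454257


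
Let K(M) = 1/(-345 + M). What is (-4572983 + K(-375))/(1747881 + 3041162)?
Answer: -3292547761/3448110960 ≈ -0.95488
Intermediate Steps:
(-4572983 + K(-375))/(1747881 + 3041162) = (-4572983 + 1/(-345 - 375))/(1747881 + 3041162) = (-4572983 + 1/(-720))/4789043 = (-4572983 - 1/720)*(1/4789043) = -3292547761/720*1/4789043 = -3292547761/3448110960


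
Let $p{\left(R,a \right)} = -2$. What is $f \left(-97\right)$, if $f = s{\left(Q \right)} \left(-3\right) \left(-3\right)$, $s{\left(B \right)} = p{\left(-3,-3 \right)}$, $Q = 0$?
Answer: $1746$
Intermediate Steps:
$s{\left(B \right)} = -2$
$f = -18$ ($f = \left(-2\right) \left(-3\right) \left(-3\right) = 6 \left(-3\right) = -18$)
$f \left(-97\right) = \left(-18\right) \left(-97\right) = 1746$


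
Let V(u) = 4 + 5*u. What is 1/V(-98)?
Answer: -1/486 ≈ -0.0020576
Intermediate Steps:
1/V(-98) = 1/(4 + 5*(-98)) = 1/(4 - 490) = 1/(-486) = -1/486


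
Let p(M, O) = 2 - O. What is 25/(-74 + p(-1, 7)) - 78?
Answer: -6187/79 ≈ -78.316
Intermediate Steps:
25/(-74 + p(-1, 7)) - 78 = 25/(-74 + (2 - 1*7)) - 78 = 25/(-74 + (2 - 7)) - 78 = 25/(-74 - 5) - 78 = 25/(-79) - 78 = 25*(-1/79) - 78 = -25/79 - 78 = -6187/79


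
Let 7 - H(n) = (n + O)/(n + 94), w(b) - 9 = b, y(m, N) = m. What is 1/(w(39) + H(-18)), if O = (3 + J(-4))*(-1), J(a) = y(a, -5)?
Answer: 76/4197 ≈ 0.018108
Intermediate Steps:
J(a) = a
O = 1 (O = (3 - 4)*(-1) = -1*(-1) = 1)
w(b) = 9 + b
H(n) = 7 - (1 + n)/(94 + n) (H(n) = 7 - (n + 1)/(n + 94) = 7 - (1 + n)/(94 + n))
1/(w(39) + H(-18)) = 1/((9 + 39) + 3*(219 + 2*(-18))/(94 - 18)) = 1/(48 + 3*(219 - 36)/76) = 1/(48 + 3*(1/76)*183) = 1/(48 + 549/76) = 1/(4197/76) = 76/4197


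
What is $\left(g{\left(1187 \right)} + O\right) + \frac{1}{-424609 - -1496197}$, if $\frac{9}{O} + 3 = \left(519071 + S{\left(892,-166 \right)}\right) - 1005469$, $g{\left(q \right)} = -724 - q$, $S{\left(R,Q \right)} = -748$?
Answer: $- \frac{332528668456225}{174007674204} \approx -1911.0$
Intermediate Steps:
$O = - \frac{3}{162383}$ ($O = \frac{9}{-3 + \left(\left(519071 - 748\right) - 1005469\right)} = \frac{9}{-3 + \left(518323 - 1005469\right)} = \frac{9}{-3 - 487146} = \frac{9}{-487149} = 9 \left(- \frac{1}{487149}\right) = - \frac{3}{162383} \approx -1.8475 \cdot 10^{-5}$)
$\left(g{\left(1187 \right)} + O\right) + \frac{1}{-424609 - -1496197} = \left(\left(-724 - 1187\right) - \frac{3}{162383}\right) + \frac{1}{-424609 - -1496197} = \left(\left(-724 - 1187\right) - \frac{3}{162383}\right) + \frac{1}{-424609 + 1496197} = \left(-1911 - \frac{3}{162383}\right) + \frac{1}{1071588} = - \frac{310313916}{162383} + \frac{1}{1071588} = - \frac{332528668456225}{174007674204}$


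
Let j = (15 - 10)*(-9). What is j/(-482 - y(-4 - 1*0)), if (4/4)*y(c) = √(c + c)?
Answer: 3615/38722 - 15*I*√2/38722 ≈ 0.093358 - 0.00054783*I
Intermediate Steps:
y(c) = √2*√c (y(c) = √(c + c) = √(2*c) = √2*√c)
j = -45 (j = 5*(-9) = -45)
j/(-482 - y(-4 - 1*0)) = -45/(-482 - √2*√(-4 - 1*0)) = -45/(-482 - √2*√(-4 + 0)) = -45/(-482 - √2*√(-4)) = -45/(-482 - √2*2*I) = -45/(-482 - 2*I*√2)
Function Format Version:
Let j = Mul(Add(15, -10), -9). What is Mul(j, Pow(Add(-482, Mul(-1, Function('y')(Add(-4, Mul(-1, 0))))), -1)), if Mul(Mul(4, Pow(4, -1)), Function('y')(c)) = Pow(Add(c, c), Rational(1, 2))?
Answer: Add(Rational(3615, 38722), Mul(Rational(-15, 38722), I, Pow(2, Rational(1, 2)))) ≈ Add(0.093358, Mul(-0.00054783, I))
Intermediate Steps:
Function('y')(c) = Mul(Pow(2, Rational(1, 2)), Pow(c, Rational(1, 2))) (Function('y')(c) = Pow(Add(c, c), Rational(1, 2)) = Pow(Mul(2, c), Rational(1, 2)) = Mul(Pow(2, Rational(1, 2)), Pow(c, Rational(1, 2))))
j = -45 (j = Mul(5, -9) = -45)
Mul(j, Pow(Add(-482, Mul(-1, Function('y')(Add(-4, Mul(-1, 0))))), -1)) = Mul(-45, Pow(Add(-482, Mul(-1, Mul(Pow(2, Rational(1, 2)), Pow(Add(-4, Mul(-1, 0)), Rational(1, 2))))), -1)) = Mul(-45, Pow(Add(-482, Mul(-1, Mul(Pow(2, Rational(1, 2)), Pow(Add(-4, 0), Rational(1, 2))))), -1)) = Mul(-45, Pow(Add(-482, Mul(-1, Mul(Pow(2, Rational(1, 2)), Pow(-4, Rational(1, 2))))), -1)) = Mul(-45, Pow(Add(-482, Mul(-1, Mul(Pow(2, Rational(1, 2)), Mul(2, I)))), -1)) = Mul(-45, Pow(Add(-482, Mul(-1, Mul(2, I, Pow(2, Rational(1, 2))))), -1)) = Mul(-45, Pow(Add(-482, Mul(-2, I, Pow(2, Rational(1, 2)))), -1))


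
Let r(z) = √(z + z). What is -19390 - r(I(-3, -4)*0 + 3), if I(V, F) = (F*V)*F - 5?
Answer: -19390 - √6 ≈ -19392.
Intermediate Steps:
I(V, F) = -5 + V*F² (I(V, F) = V*F² - 5 = -5 + V*F²)
r(z) = √2*√z (r(z) = √(2*z) = √2*√z)
-19390 - r(I(-3, -4)*0 + 3) = -19390 - √2*√((-5 - 3*(-4)²)*0 + 3) = -19390 - √2*√((-5 - 3*16)*0 + 3) = -19390 - √2*√((-5 - 48)*0 + 3) = -19390 - √2*√(-53*0 + 3) = -19390 - √2*√(0 + 3) = -19390 - √2*√3 = -19390 - √6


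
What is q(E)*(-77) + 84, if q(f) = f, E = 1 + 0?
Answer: 7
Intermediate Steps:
E = 1
q(E)*(-77) + 84 = 1*(-77) + 84 = -77 + 84 = 7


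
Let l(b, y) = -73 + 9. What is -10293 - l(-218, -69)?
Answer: -10229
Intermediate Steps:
l(b, y) = -64
-10293 - l(-218, -69) = -10293 - 1*(-64) = -10293 + 64 = -10229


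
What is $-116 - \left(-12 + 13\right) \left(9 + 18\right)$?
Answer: $-143$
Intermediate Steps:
$-116 - \left(-12 + 13\right) \left(9 + 18\right) = -116 - 1 \cdot 27 = -116 - 27 = -143$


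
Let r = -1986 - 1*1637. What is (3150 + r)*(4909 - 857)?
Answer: -1916596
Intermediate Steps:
r = -3623 (r = -1986 - 1637 = -3623)
(3150 + r)*(4909 - 857) = (3150 - 3623)*(4909 - 857) = -473*4052 = -1916596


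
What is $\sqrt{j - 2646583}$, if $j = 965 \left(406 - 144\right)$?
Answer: $i \sqrt{2393753} \approx 1547.2 i$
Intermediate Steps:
$j = 252830$ ($j = 965 \cdot 262 = 252830$)
$\sqrt{j - 2646583} = \sqrt{252830 - 2646583} = \sqrt{-2393753} = i \sqrt{2393753}$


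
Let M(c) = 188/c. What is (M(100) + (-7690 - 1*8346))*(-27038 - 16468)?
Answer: 17439510618/25 ≈ 6.9758e+8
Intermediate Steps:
(M(100) + (-7690 - 1*8346))*(-27038 - 16468) = (188/100 + (-7690 - 1*8346))*(-27038 - 16468) = (188*(1/100) + (-7690 - 8346))*(-43506) = (47/25 - 16036)*(-43506) = -400853/25*(-43506) = 17439510618/25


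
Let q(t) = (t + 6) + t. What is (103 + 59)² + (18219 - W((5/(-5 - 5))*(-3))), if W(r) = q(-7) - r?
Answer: 88945/2 ≈ 44473.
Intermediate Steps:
q(t) = 6 + 2*t (q(t) = (6 + t) + t = 6 + 2*t)
W(r) = -8 - r (W(r) = (6 + 2*(-7)) - r = (6 - 14) - r = -8 - r)
(103 + 59)² + (18219 - W((5/(-5 - 5))*(-3))) = (103 + 59)² + (18219 - (-8 - 5/(-5 - 5)*(-3))) = 162² + (18219 - (-8 - 5/(-10)*(-3))) = 26244 + (18219 - (-8 - (-⅒*5)*(-3))) = 26244 + (18219 - (-8 - (-1)*(-3)/2)) = 26244 + (18219 - (-8 - 1*3/2)) = 26244 + (18219 - (-8 - 3/2)) = 26244 + (18219 - 1*(-19/2)) = 26244 + (18219 + 19/2) = 26244 + 36457/2 = 88945/2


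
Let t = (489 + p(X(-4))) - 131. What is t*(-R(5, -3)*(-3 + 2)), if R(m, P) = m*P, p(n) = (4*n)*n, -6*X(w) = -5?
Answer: -16235/3 ≈ -5411.7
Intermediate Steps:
X(w) = ⅚ (X(w) = -⅙*(-5) = ⅚)
p(n) = 4*n²
R(m, P) = P*m
t = 3247/9 (t = (489 + 4*(⅚)²) - 131 = (489 + 4*(25/36)) - 131 = (489 + 25/9) - 131 = 4426/9 - 131 = 3247/9 ≈ 360.78)
t*(-R(5, -3)*(-3 + 2)) = 3247*(-(-3*5)*(-3 + 2))/9 = 3247*(-(-15)*(-1))/9 = 3247*(-1*15)/9 = (3247/9)*(-15) = -16235/3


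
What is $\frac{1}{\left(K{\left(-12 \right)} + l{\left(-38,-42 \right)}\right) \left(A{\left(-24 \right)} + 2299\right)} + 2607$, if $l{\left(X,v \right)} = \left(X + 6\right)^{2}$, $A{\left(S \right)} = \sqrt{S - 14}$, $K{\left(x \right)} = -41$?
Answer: $\frac{712889163382}{273451923} - \frac{i \sqrt{38}}{5195586537} \approx 2607.0 - 1.1865 \cdot 10^{-9} i$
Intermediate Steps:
$A{\left(S \right)} = \sqrt{-14 + S}$ ($A{\left(S \right)} = \sqrt{S - 14} = \sqrt{-14 + S}$)
$l{\left(X,v \right)} = \left(6 + X\right)^{2}$
$\frac{1}{\left(K{\left(-12 \right)} + l{\left(-38,-42 \right)}\right) \left(A{\left(-24 \right)} + 2299\right)} + 2607 = \frac{1}{\left(-41 + \left(6 - 38\right)^{2}\right) \left(\sqrt{-14 - 24} + 2299\right)} + 2607 = \frac{1}{\left(-41 + \left(-32\right)^{2}\right) \left(\sqrt{-38} + 2299\right)} + 2607 = \frac{1}{\left(-41 + 1024\right) \left(i \sqrt{38} + 2299\right)} + 2607 = \frac{1}{983 \left(2299 + i \sqrt{38}\right)} + 2607 = \frac{1}{2259917 + 983 i \sqrt{38}} + 2607 = 2607 + \frac{1}{2259917 + 983 i \sqrt{38}}$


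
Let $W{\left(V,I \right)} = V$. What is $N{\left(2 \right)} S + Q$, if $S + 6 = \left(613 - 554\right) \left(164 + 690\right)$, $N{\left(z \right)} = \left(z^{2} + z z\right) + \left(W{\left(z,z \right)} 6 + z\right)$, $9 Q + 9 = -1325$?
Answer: $\frac{9973906}{9} \approx 1.1082 \cdot 10^{6}$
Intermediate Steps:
$Q = - \frac{1334}{9}$ ($Q = -1 + \frac{1}{9} \left(-1325\right) = -1 - \frac{1325}{9} = - \frac{1334}{9} \approx -148.22$)
$N{\left(z \right)} = 2 z^{2} + 7 z$ ($N{\left(z \right)} = \left(z^{2} + z z\right) + \left(z 6 + z\right) = \left(z^{2} + z^{2}\right) + \left(6 z + z\right) = 2 z^{2} + 7 z$)
$S = 50380$ ($S = -6 + \left(613 - 554\right) \left(164 + 690\right) = -6 + 59 \cdot 854 = -6 + 50386 = 50380$)
$N{\left(2 \right)} S + Q = 2 \left(7 + 2 \cdot 2\right) 50380 - \frac{1334}{9} = 2 \left(7 + 4\right) 50380 - \frac{1334}{9} = 2 \cdot 11 \cdot 50380 - \frac{1334}{9} = 22 \cdot 50380 - \frac{1334}{9} = 1108360 - \frac{1334}{9} = \frac{9973906}{9}$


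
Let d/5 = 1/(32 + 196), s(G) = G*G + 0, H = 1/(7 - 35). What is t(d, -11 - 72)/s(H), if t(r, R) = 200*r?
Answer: 196000/57 ≈ 3438.6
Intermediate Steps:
H = -1/28 (H = 1/(-28) = -1/28 ≈ -0.035714)
s(G) = G² (s(G) = G² + 0 = G²)
d = 5/228 (d = 5/(32 + 196) = 5/228 ≈ 0.021930)
t(d, -11 - 72)/s(H) = (200*(5/228))/((-1/28)²) = 250/(57*(1/784)) = (250/57)*784 = 196000/57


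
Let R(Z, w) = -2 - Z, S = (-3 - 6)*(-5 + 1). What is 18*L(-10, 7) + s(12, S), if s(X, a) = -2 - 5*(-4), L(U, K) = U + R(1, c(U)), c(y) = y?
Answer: -216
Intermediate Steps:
S = 36 (S = -9*(-4) = 36)
L(U, K) = -3 + U (L(U, K) = U + (-2 - 1*1) = U + (-2 - 1) = U - 3 = -3 + U)
s(X, a) = 18 (s(X, a) = -2 + 20 = 18)
18*L(-10, 7) + s(12, S) = 18*(-3 - 10) + 18 = 18*(-13) + 18 = -234 + 18 = -216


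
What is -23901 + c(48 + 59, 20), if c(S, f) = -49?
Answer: -23950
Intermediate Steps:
-23901 + c(48 + 59, 20) = -23901 - 49 = -23950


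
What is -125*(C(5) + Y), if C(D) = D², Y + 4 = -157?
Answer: 17000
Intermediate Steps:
Y = -161 (Y = -4 - 157 = -161)
-125*(C(5) + Y) = -125*(5² - 161) = -125*(25 - 161) = -125*(-136) = 17000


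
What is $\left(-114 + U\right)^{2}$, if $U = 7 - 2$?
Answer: $11881$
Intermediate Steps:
$U = 5$ ($U = 7 - 2 = 5$)
$\left(-114 + U\right)^{2} = \left(-114 + 5\right)^{2} = \left(-109\right)^{2} = 11881$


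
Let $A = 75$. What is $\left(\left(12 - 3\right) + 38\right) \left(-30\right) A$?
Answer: $-105750$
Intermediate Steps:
$\left(\left(12 - 3\right) + 38\right) \left(-30\right) A = \left(\left(12 - 3\right) + 38\right) \left(-30\right) 75 = \left(9 + 38\right) \left(-30\right) 75 = 47 \left(-30\right) 75 = \left(-1410\right) 75 = -105750$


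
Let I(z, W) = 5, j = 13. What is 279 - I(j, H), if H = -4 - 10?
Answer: 274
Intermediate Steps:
H = -14
279 - I(j, H) = 279 - 1*5 = 279 - 5 = 274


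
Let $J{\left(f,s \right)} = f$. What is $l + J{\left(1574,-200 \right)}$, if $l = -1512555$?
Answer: $-1510981$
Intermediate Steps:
$l + J{\left(1574,-200 \right)} = -1512555 + 1574 = -1510981$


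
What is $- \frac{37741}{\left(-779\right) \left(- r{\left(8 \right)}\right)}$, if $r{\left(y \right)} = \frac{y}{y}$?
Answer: $- \frac{37741}{779} \approx -48.448$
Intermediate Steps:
$r{\left(y \right)} = 1$
$- \frac{37741}{\left(-779\right) \left(- r{\left(8 \right)}\right)} = - \frac{37741}{\left(-779\right) \left(\left(-1\right) 1\right)} = - \frac{37741}{\left(-779\right) \left(-1\right)} = - \frac{37741}{779}$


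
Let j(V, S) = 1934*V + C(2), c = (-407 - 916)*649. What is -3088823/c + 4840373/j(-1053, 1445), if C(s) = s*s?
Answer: 2134306913983/1748592168246 ≈ 1.2206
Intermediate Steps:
c = -858627 (c = -1323*649 = -858627)
C(s) = s²
j(V, S) = 4 + 1934*V (j(V, S) = 1934*V + 2² = 1934*V + 4 = 4 + 1934*V)
-3088823/c + 4840373/j(-1053, 1445) = -3088823/(-858627) + 4840373/(4 + 1934*(-1053)) = -3088823*(-1/858627) + 4840373/(4 - 2036502) = 3088823/858627 + 4840373/(-2036498) = 3088823/858627 + 4840373*(-1/2036498) = 3088823/858627 - 4840373/2036498 = 2134306913983/1748592168246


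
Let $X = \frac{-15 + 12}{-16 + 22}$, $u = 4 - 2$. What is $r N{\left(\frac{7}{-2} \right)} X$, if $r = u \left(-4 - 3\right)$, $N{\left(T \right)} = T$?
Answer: $- \frac{49}{2} \approx -24.5$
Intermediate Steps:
$u = 2$
$X = - \frac{1}{2}$ ($X = - \frac{3}{6} = \left(-3\right) \frac{1}{6} = - \frac{1}{2} \approx -0.5$)
$r = -14$ ($r = 2 \left(-4 - 3\right) = 2 \left(-7\right) = -14$)
$r N{\left(\frac{7}{-2} \right)} X = - 14 \frac{7}{-2} \left(- \frac{1}{2}\right) = - 14 \cdot 7 \left(- \frac{1}{2}\right) \left(- \frac{1}{2}\right) = \left(-14\right) \left(- \frac{7}{2}\right) \left(- \frac{1}{2}\right) = 49 \left(- \frac{1}{2}\right) = - \frac{49}{2}$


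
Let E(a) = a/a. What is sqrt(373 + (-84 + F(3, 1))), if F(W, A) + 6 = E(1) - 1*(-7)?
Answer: sqrt(291) ≈ 17.059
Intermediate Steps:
E(a) = 1
F(W, A) = 2 (F(W, A) = -6 + (1 - 1*(-7)) = -6 + (1 + 7) = -6 + 8 = 2)
sqrt(373 + (-84 + F(3, 1))) = sqrt(373 + (-84 + 2)) = sqrt(373 - 82) = sqrt(291)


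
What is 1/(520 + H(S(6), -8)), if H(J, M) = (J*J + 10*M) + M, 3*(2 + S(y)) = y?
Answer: 1/432 ≈ 0.0023148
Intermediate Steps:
S(y) = -2 + y/3
H(J, M) = J² + 11*M (H(J, M) = (J² + 10*M) + M = J² + 11*M)
1/(520 + H(S(6), -8)) = 1/(520 + ((-2 + (⅓)*6)² + 11*(-8))) = 1/(520 + ((-2 + 2)² - 88)) = 1/(520 + (0² - 88)) = 1/(520 + (0 - 88)) = 1/(520 - 88) = 1/432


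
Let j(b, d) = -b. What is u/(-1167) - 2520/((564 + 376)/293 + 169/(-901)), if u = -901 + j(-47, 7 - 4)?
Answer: -775680174878/930592641 ≈ -833.53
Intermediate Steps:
u = -854 (u = -901 - 1*(-47) = -901 + 47 = -854)
u/(-1167) - 2520/((564 + 376)/293 + 169/(-901)) = -854/(-1167) - 2520/((564 + 376)/293 + 169/(-901)) = -854*(-1/1167) - 2520/(940*(1/293) + 169*(-1/901)) = 854/1167 - 2520/(940/293 - 169/901) = 854/1167 - 2520/797423/263993 = 854/1167 - 2520*263993/797423 = 854/1167 - 665262360/797423 = -775680174878/930592641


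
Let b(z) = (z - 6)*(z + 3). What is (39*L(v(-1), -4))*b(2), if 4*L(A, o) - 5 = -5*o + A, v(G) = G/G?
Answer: -5070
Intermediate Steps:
v(G) = 1
L(A, o) = 5/4 - 5*o/4 + A/4 (L(A, o) = 5/4 + (-5*o + A)/4 = 5/4 + (A - 5*o)/4 = 5/4 + (-5*o/4 + A/4) = 5/4 - 5*o/4 + A/4)
b(z) = (-6 + z)*(3 + z)
(39*L(v(-1), -4))*b(2) = (39*(5/4 - 5/4*(-4) + (1/4)*1))*(-18 + 2**2 - 3*2) = (39*(5/4 + 5 + 1/4))*(-18 + 4 - 6) = (39*(13/2))*(-20) = (507/2)*(-20) = -5070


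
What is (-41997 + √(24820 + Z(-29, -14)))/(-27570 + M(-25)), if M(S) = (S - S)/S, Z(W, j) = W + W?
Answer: 13999/9190 - √24762/27570 ≈ 1.5176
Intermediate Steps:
Z(W, j) = 2*W
M(S) = 0 (M(S) = 0/S = 0)
(-41997 + √(24820 + Z(-29, -14)))/(-27570 + M(-25)) = (-41997 + √(24820 + 2*(-29)))/(-27570 + 0) = (-41997 + √(24820 - 58))/(-27570) = (-41997 + √24762)*(-1/27570) = 13999/9190 - √24762/27570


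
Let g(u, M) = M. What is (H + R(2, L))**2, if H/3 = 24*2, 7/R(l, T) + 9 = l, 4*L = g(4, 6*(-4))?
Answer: 20449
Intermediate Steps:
L = -6 (L = (6*(-4))/4 = (1/4)*(-24) = -6)
R(l, T) = 7/(-9 + l)
H = 144 (H = 3*(24*2) = 3*48 = 144)
(H + R(2, L))**2 = (144 + 7/(-9 + 2))**2 = (144 + 7/(-7))**2 = (144 + 7*(-1/7))**2 = (144 - 1)**2 = 143**2 = 20449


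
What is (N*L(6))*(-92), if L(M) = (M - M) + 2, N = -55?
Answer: 10120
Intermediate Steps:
L(M) = 2 (L(M) = 0 + 2 = 2)
(N*L(6))*(-92) = -55*2*(-92) = -110*(-92) = 10120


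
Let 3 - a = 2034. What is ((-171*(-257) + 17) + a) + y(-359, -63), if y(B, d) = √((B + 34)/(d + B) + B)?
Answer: 41933 + 3*I*√7088334/422 ≈ 41933.0 + 18.927*I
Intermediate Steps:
a = -2031 (a = 3 - 1*2034 = 3 - 2034 = -2031)
y(B, d) = √(B + (34 + B)/(B + d)) (y(B, d) = √((34 + B)/(B + d) + B) = √(B + (34 + B)/(B + d)))
((-171*(-257) + 17) + a) + y(-359, -63) = ((-171*(-257) + 17) - 2031) + √((34 - 359 - 359*(-359 - 63))/(-359 - 63)) = ((43947 + 17) - 2031) + √((34 - 359 - 359*(-422))/(-422)) = (43964 - 2031) + √(-(34 - 359 + 151498)/422) = 41933 + √(-1/422*151173) = 41933 + √(-151173/422) = 41933 + 3*I*√7088334/422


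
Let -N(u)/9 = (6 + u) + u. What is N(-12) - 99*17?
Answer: -1521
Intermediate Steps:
N(u) = -54 - 18*u (N(u) = -9*((6 + u) + u) = -9*(6 + 2*u) = -54 - 18*u)
N(-12) - 99*17 = (-54 - 18*(-12)) - 99*17 = (-54 + 216) - 1683 = 162 - 1683 = -1521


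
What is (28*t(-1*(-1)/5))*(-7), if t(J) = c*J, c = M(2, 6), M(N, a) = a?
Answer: -1176/5 ≈ -235.20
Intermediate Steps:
c = 6
t(J) = 6*J
(28*t(-1*(-1)/5))*(-7) = (28*(6*(-1*(-1)/5)))*(-7) = (28*(6*(1*(⅕))))*(-7) = (28*(6*(⅕)))*(-7) = (28*(6/5))*(-7) = (168/5)*(-7) = -1176/5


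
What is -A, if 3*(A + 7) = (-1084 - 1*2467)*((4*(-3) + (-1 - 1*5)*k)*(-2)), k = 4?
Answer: 85231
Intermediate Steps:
A = -85231 (A = -7 + ((-1084 - 1*2467)*((4*(-3) + (-1 - 1*5)*4)*(-2)))/3 = -7 + ((-1084 - 2467)*((-12 + (-1 - 5)*4)*(-2)))/3 = -7 + (-3551*(-12 - 6*4)*(-2))/3 = -7 + (-3551*(-12 - 24)*(-2))/3 = -7 + (-(-127836)*(-2))/3 = -7 + (-3551*72)/3 = -7 + (⅓)*(-255672) = -7 - 85224 = -85231)
-A = -1*(-85231) = 85231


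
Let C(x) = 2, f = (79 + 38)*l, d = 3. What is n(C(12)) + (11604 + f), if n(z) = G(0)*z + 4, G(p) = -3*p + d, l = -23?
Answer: 8923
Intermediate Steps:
G(p) = 3 - 3*p (G(p) = -3*p + 3 = 3 - 3*p)
f = -2691 (f = (79 + 38)*(-23) = 117*(-23) = -2691)
n(z) = 4 + 3*z (n(z) = (3 - 3*0)*z + 4 = (3 + 0)*z + 4 = 3*z + 4 = 4 + 3*z)
n(C(12)) + (11604 + f) = (4 + 3*2) + (11604 - 2691) = (4 + 6) + 8913 = 10 + 8913 = 8923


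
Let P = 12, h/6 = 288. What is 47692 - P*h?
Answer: 26956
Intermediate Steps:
h = 1728 (h = 6*288 = 1728)
47692 - P*h = 47692 - 12*1728 = 47692 - 1*20736 = 47692 - 20736 = 26956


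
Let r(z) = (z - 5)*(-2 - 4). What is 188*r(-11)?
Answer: 18048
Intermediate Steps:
r(z) = 30 - 6*z (r(z) = (-5 + z)*(-6) = 30 - 6*z)
188*r(-11) = 188*(30 - 6*(-11)) = 188*(30 + 66) = 188*96 = 18048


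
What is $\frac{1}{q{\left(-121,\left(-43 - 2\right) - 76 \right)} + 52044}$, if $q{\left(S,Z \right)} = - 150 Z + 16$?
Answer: $\frac{1}{70210} \approx 1.4243 \cdot 10^{-5}$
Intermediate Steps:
$q{\left(S,Z \right)} = 16 - 150 Z$
$\frac{1}{q{\left(-121,\left(-43 - 2\right) - 76 \right)} + 52044} = \frac{1}{\left(16 - 150 \left(\left(-43 - 2\right) - 76\right)\right) + 52044} = \frac{1}{\left(16 - 150 \left(-45 - 76\right)\right) + 52044} = \frac{1}{\left(16 - -18150\right) + 52044} = \frac{1}{\left(16 + 18150\right) + 52044} = \frac{1}{18166 + 52044} = \frac{1}{70210}$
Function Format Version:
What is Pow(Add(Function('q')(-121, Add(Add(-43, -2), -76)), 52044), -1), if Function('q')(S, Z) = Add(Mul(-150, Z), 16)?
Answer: Rational(1, 70210) ≈ 1.4243e-5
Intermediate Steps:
Function('q')(S, Z) = Add(16, Mul(-150, Z))
Pow(Add(Function('q')(-121, Add(Add(-43, -2), -76)), 52044), -1) = Pow(Add(Add(16, Mul(-150, Add(Add(-43, -2), -76))), 52044), -1) = Pow(Add(Add(16, Mul(-150, Add(-45, -76))), 52044), -1) = Pow(Add(Add(16, Mul(-150, -121)), 52044), -1) = Pow(Add(Add(16, 18150), 52044), -1) = Pow(Add(18166, 52044), -1) = Pow(70210, -1) = Rational(1, 70210)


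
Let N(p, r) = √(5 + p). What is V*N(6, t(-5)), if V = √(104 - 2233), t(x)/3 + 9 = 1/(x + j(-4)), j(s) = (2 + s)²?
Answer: I*√23419 ≈ 153.03*I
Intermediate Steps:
t(x) = -27 + 3/(4 + x) (t(x) = -27 + 3/(x + (2 - 4)²) = -27 + 3/(x + (-2)²) = -27 + 3/(x + 4) = -27 + 3/(4 + x))
V = I*√2129 (V = √(-2129) = I*√2129 ≈ 46.141*I)
V*N(6, t(-5)) = (I*√2129)*√(5 + 6) = (I*√2129)*√11 = I*√23419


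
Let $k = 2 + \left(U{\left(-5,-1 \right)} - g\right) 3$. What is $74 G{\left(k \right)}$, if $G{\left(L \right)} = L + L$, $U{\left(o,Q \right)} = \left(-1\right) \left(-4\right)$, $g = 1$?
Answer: $1628$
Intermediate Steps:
$U{\left(o,Q \right)} = 4$
$k = 11$ ($k = 2 + \left(4 - 1\right) 3 = 2 + 3 \cdot 3 = 2 + 9 = 11$)
$G{\left(L \right)} = 2 L$
$74 G{\left(k \right)} = 74 \cdot 2 \cdot 11 = 74 \cdot 22 = 1628$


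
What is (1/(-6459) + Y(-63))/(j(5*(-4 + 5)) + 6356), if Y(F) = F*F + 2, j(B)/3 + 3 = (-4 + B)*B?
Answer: 12824344/20546079 ≈ 0.62418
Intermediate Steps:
j(B) = -9 + 3*B*(-4 + B) (j(B) = -9 + 3*((-4 + B)*B) = -9 + 3*(B*(-4 + B)) = -9 + 3*B*(-4 + B))
Y(F) = 2 + F**2 (Y(F) = F**2 + 2 = 2 + F**2)
(1/(-6459) + Y(-63))/(j(5*(-4 + 5)) + 6356) = (1/(-6459) + (2 + (-63)**2))/((-9 - 60*(-4 + 5) + 3*(5*(-4 + 5))**2) + 6356) = (-1/6459 + (2 + 3969))/((-9 - 60 + 3*(5*1)**2) + 6356) = (-1/6459 + 3971)/((-9 - 12*5 + 3*5**2) + 6356) = 25648688/(6459*((-9 - 60 + 3*25) + 6356)) = 25648688/(6459*((-9 - 60 + 75) + 6356)) = 25648688/(6459*(6 + 6356)) = (25648688/6459)/6362 = (25648688/6459)*(1/6362) = 12824344/20546079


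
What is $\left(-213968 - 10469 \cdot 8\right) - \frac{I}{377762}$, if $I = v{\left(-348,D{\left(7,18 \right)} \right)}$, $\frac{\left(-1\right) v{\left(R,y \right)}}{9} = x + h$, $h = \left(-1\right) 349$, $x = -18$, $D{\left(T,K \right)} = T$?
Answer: $- \frac{112467305943}{377762} \approx -2.9772 \cdot 10^{5}$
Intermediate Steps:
$h = -349$
$v{\left(R,y \right)} = 3303$ ($v{\left(R,y \right)} = - 9 \left(-18 - 349\right) = \left(-9\right) \left(-367\right) = 3303$)
$I = 3303$
$\left(-213968 - 10469 \cdot 8\right) - \frac{I}{377762} = \left(-213968 - 10469 \cdot 8\right) - \frac{3303}{377762} = \left(-213968 - 83752\right) - 3303 \cdot \frac{1}{377762} = \left(-213968 - 83752\right) - \frac{3303}{377762} = -297720 - \frac{3303}{377762} = - \frac{112467305943}{377762}$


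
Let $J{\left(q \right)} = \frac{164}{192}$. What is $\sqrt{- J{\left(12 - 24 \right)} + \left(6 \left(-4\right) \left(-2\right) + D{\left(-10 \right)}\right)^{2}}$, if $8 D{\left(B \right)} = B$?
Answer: $\frac{\sqrt{314598}}{12} \approx 46.741$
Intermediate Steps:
$D{\left(B \right)} = \frac{B}{8}$
$J{\left(q \right)} = \frac{41}{48}$ ($J{\left(q \right)} = 164 \cdot \frac{1}{192} = \frac{41}{48}$)
$\sqrt{- J{\left(12 - 24 \right)} + \left(6 \left(-4\right) \left(-2\right) + D{\left(-10 \right)}\right)^{2}} = \sqrt{\left(-1\right) \frac{41}{48} + \left(6 \left(-4\right) \left(-2\right) + \frac{1}{8} \left(-10\right)\right)^{2}} = \sqrt{- \frac{41}{48} + \left(\left(-24\right) \left(-2\right) - \frac{5}{4}\right)^{2}} = \sqrt{- \frac{41}{48} + \left(48 - \frac{5}{4}\right)^{2}} = \sqrt{- \frac{41}{48} + \left(\frac{187}{4}\right)^{2}} = \sqrt{- \frac{41}{48} + \frac{34969}{16}} = \sqrt{\frac{52433}{24}} = \frac{\sqrt{314598}}{12}$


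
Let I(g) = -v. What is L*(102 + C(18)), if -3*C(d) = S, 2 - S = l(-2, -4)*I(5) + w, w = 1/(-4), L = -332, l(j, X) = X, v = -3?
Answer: -32287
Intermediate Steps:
I(g) = 3 (I(g) = -1*(-3) = 3)
w = -¼ (w = 1*(-¼) = -¼ ≈ -0.25000)
S = 57/4 (S = 2 - (-4*3 - ¼) = 2 - (-12 - ¼) = 2 - 1*(-49/4) = 2 + 49/4 = 57/4 ≈ 14.250)
C(d) = -19/4 (C(d) = -⅓*57/4 = -19/4)
L*(102 + C(18)) = -332*(102 - 19/4) = -332*389/4 = -32287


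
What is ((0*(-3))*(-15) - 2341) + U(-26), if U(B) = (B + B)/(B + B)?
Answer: -2340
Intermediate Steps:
U(B) = 1 (U(B) = (2*B)/((2*B)) = (2*B)*(1/(2*B)) = 1)
((0*(-3))*(-15) - 2341) + U(-26) = ((0*(-3))*(-15) - 2341) + 1 = (0*(-15) - 2341) + 1 = (0 - 2341) + 1 = -2341 + 1 = -2340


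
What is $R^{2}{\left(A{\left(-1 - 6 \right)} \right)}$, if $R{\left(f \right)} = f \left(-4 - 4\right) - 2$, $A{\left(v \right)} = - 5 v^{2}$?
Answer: $3833764$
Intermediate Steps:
$R{\left(f \right)} = -2 - 8 f$ ($R{\left(f \right)} = f \left(-4 - 4\right) - 2 = f \left(-8\right) - 2 = - 8 f - 2 = -2 - 8 f$)
$R^{2}{\left(A{\left(-1 - 6 \right)} \right)} = \left(-2 - 8 \left(- 5 \left(-1 - 6\right)^{2}\right)\right)^{2} = \left(-2 - 8 \left(- 5 \left(-7\right)^{2}\right)\right)^{2} = \left(-2 - 8 \left(\left(-5\right) 49\right)\right)^{2} = \left(-2 - -1960\right)^{2} = \left(-2 + 1960\right)^{2} = 1958^{2} = 3833764$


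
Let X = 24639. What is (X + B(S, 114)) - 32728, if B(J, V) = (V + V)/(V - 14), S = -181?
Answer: -202168/25 ≈ -8086.7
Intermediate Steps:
B(J, V) = 2*V/(-14 + V) (B(J, V) = (2*V)/(-14 + V) = 2*V/(-14 + V))
(X + B(S, 114)) - 32728 = (24639 + 2*114/(-14 + 114)) - 32728 = (24639 + 2*114/100) - 32728 = (24639 + 2*114*(1/100)) - 32728 = (24639 + 57/25) - 32728 = 616032/25 - 32728 = -202168/25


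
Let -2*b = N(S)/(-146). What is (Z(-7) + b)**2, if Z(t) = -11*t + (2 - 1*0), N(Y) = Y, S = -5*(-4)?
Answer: 33315984/5329 ≈ 6251.8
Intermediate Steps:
S = 20
Z(t) = 2 - 11*t (Z(t) = -11*t + (2 + 0) = -11*t + 2 = 2 - 11*t)
b = 5/73 (b = -10/(-146) = -10*(-1)/146 = -1/2*(-10/73) = 5/73 ≈ 0.068493)
(Z(-7) + b)**2 = ((2 - 11*(-7)) + 5/73)**2 = ((2 + 77) + 5/73)**2 = (79 + 5/73)**2 = (5772/73)**2 = 33315984/5329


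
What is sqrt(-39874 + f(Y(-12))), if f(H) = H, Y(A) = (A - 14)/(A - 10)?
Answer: I*sqrt(4824611)/11 ≈ 199.68*I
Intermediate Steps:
Y(A) = (-14 + A)/(-10 + A)
sqrt(-39874 + f(Y(-12))) = sqrt(-39874 + (-14 - 12)/(-10 - 12)) = sqrt(-39874 - 26/(-22)) = sqrt(-39874 - 1/22*(-26)) = sqrt(-39874 + 13/11) = sqrt(-438601/11) = I*sqrt(4824611)/11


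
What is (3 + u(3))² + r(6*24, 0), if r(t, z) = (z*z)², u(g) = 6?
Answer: 81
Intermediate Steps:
r(t, z) = z⁴ (r(t, z) = (z²)² = z⁴)
(3 + u(3))² + r(6*24, 0) = (3 + 6)² + 0⁴ = 9² + 0 = 81 + 0 = 81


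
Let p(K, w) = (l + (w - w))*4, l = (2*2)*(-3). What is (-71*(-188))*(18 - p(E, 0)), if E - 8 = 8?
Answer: 880968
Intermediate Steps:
l = -12 (l = 4*(-3) = -12)
E = 16 (E = 8 + 8 = 16)
p(K, w) = -48 (p(K, w) = (-12 + (w - w))*4 = (-12 + 0)*4 = -12*4 = -48)
(-71*(-188))*(18 - p(E, 0)) = (-71*(-188))*(18 - 1*(-48)) = 13348*(18 + 48) = 13348*66 = 880968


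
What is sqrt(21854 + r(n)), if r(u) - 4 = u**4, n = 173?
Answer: sqrt(895766899) ≈ 29929.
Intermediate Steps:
r(u) = 4 + u**4
sqrt(21854 + r(n)) = sqrt(21854 + (4 + 173**4)) = sqrt(21854 + (4 + 895745041)) = sqrt(21854 + 895745045) = sqrt(895766899)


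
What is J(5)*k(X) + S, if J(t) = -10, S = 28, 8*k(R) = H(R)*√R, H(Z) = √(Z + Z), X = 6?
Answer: 28 - 15*√2/2 ≈ 17.393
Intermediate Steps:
H(Z) = √2*√Z (H(Z) = √(2*Z) = √2*√Z)
k(R) = R*√2/8 (k(R) = ((√2*√R)*√R)/8 = (R*√2)/8 = R*√2/8)
J(5)*k(X) + S = -5*6*√2/4 + 28 = -15*√2/2 + 28 = 28 - 15*√2/2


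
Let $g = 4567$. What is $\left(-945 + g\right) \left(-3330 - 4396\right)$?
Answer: $-27983572$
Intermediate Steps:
$\left(-945 + g\right) \left(-3330 - 4396\right) = \left(-945 + 4567\right) \left(-3330 - 4396\right) = 3622 \left(-7726\right) = -27983572$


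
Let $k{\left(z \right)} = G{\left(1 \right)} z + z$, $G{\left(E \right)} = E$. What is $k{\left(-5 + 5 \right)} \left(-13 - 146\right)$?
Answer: $0$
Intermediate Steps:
$k{\left(z \right)} = 2 z$ ($k{\left(z \right)} = 1 z + z = z + z = 2 z$)
$k{\left(-5 + 5 \right)} \left(-13 - 146\right) = 2 \left(-5 + 5\right) \left(-13 - 146\right) = 2 \cdot 0 \left(-159\right) = 0 \left(-159\right) = 0$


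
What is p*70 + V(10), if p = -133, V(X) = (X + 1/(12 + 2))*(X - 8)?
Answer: -65029/7 ≈ -9289.9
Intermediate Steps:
V(X) = (-8 + X)*(1/14 + X) (V(X) = (X + 1/14)*(-8 + X) = (1/14 + X)*(-8 + X) = (-8 + X)*(1/14 + X))
p*70 + V(10) = -133*70 + (-4/7 + 10² - 111/14*10) = -9310 + (-4/7 + 100 - 555/7) = -9310 + 141/7 = -65029/7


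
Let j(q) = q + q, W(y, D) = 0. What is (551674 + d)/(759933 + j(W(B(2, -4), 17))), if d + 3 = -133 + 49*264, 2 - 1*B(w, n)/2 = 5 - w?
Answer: 188158/253311 ≈ 0.74279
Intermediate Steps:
B(w, n) = -6 + 2*w (B(w, n) = 4 - 2*(5 - w) = 4 + (-10 + 2*w) = -6 + 2*w)
d = 12800 (d = -3 + (-133 + 49*264) = -3 + (-133 + 12936) = -3 + 12803 = 12800)
j(q) = 2*q
(551674 + d)/(759933 + j(W(B(2, -4), 17))) = (551674 + 12800)/(759933 + 2*0) = 564474/(759933 + 0) = 564474/759933 = 564474*(1/759933) = 188158/253311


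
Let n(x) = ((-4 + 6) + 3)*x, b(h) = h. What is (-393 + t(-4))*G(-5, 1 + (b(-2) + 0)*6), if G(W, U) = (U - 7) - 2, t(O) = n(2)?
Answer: 7660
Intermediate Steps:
n(x) = 5*x (n(x) = (2 + 3)*x = 5*x)
t(O) = 10 (t(O) = 5*2 = 10)
G(W, U) = -9 + U (G(W, U) = (-7 + U) - 2 = -9 + U)
(-393 + t(-4))*G(-5, 1 + (b(-2) + 0)*6) = (-393 + 10)*(-9 + (1 + (-2 + 0)*6)) = -383*(-9 + (1 - 2*6)) = -383*(-9 + (1 - 12)) = -383*(-9 - 11) = -383*(-20) = 7660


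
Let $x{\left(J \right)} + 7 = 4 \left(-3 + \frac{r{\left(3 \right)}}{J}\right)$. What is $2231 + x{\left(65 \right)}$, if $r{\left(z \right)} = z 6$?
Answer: $\frac{143852}{65} \approx 2213.1$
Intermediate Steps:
$r{\left(z \right)} = 6 z$
$x{\left(J \right)} = -19 + \frac{72}{J}$ ($x{\left(J \right)} = -7 + 4 \left(-3 + \frac{6 \cdot 3}{J}\right) = -7 + 4 \left(-3 + \frac{18}{J}\right) = -7 - \left(12 - \frac{72}{J}\right) = -19 + \frac{72}{J}$)
$2231 + x{\left(65 \right)} = 2231 - \left(19 - \frac{72}{65}\right) = 2231 + \left(-19 + 72 \cdot \frac{1}{65}\right) = 2231 + \left(-19 + \frac{72}{65}\right) = 2231 - \frac{1163}{65} = \frac{143852}{65}$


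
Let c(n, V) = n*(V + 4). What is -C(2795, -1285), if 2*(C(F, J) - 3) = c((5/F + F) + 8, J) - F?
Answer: 2008729769/1118 ≈ 1.7967e+6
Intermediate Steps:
c(n, V) = n*(4 + V)
C(F, J) = 3 - F/2 + (4 + J)*(8 + F + 5/F)/2 (C(F, J) = 3 + (((5/F + F) + 8)*(4 + J) - F)/2 = 3 + (((F + 5/F) + 8)*(4 + J) - F)/2 = 3 + ((8 + F + 5/F)*(4 + J) - F)/2 = 3 + ((4 + J)*(8 + F + 5/F) - F)/2 = 3 + (-F + (4 + J)*(8 + F + 5/F))/2 = 3 + (-F/2 + (4 + J)*(8 + F + 5/F)/2) = 3 - F/2 + (4 + J)*(8 + F + 5/F)/2)
-C(2795, -1285) = -(2795*(6 - 1*2795) + (4 - 1285)*(5 + 2795*(8 + 2795)))/(2*2795) = -(2795*(6 - 2795) - 1281*(5 + 2795*2803))/(2*2795) = -(2795*(-2789) - 1281*(5 + 7834385))/(2*2795) = -(-7795255 - 1281*7834390)/(2*2795) = -(-7795255 - 10035853590)/(2*2795) = -(-10043648845)/(2*2795) = -1*(-2008729769/1118) = 2008729769/1118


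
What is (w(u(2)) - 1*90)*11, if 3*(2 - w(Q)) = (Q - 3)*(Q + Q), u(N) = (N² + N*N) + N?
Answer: -4444/3 ≈ -1481.3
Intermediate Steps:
u(N) = N + 2*N² (u(N) = (N² + N²) + N = 2*N² + N = N + 2*N²)
w(Q) = 2 - 2*Q*(-3 + Q)/3 (w(Q) = 2 - (Q - 3)*(Q + Q)/3 = 2 - (-3 + Q)*2*Q/3 = 2 - 2*Q*(-3 + Q)/3)
(w(u(2)) - 1*90)*11 = ((2 + 2*(2*(1 + 2*2)) - 2*4*(1 + 2*2)²/3) - 1*90)*11 = ((2 + 2*(2*(1 + 4)) - 2*4*(1 + 4)²/3) - 90)*11 = ((2 + 2*(2*5) - 2*(2*5)²/3) - 90)*11 = ((2 + 2*10 - ⅔*10²) - 90)*11 = ((2 + 20 - ⅔*100) - 90)*11 = ((2 + 20 - 200/3) - 90)*11 = (-134/3 - 90)*11 = -404/3*11 = -4444/3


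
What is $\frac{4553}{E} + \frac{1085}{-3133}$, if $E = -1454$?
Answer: $- \frac{15842139}{4555382} \approx -3.4777$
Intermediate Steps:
$\frac{4553}{E} + \frac{1085}{-3133} = \frac{4553}{-1454} + \frac{1085}{-3133} = 4553 \left(- \frac{1}{1454}\right) + 1085 \left(- \frac{1}{3133}\right) = - \frac{4553}{1454} - \frac{1085}{3133} = - \frac{15842139}{4555382}$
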